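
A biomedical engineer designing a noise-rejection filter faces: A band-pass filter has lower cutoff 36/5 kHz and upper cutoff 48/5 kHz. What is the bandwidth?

Bandwidth = f_high - f_low
= 48/5 kHz - 36/5 kHz = 12/5 kHz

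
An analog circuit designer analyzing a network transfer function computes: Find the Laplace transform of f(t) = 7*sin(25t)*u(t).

Standard pair: sin(wt)*u(t) <-> w/(s^2+w^2)
With w = 25: L{7*sin(25t)*u(t)} = 175/(s^2+625)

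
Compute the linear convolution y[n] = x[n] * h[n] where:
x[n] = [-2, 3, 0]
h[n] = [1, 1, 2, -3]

y[n] = sum_k x[k]*h[n-k]. Output length = len(x) + len(h) - 1 = 3 + 4 - 1 = 6.
y[0] = -2*1 = -2
y[1] = 3*1 + -2*1 = 1
y[2] = 0*1 + 3*1 + -2*2 = -1
y[3] = 0*1 + 3*2 + -2*-3 = 12
y[4] = 0*2 + 3*-3 = -9
y[5] = 0*-3 = 0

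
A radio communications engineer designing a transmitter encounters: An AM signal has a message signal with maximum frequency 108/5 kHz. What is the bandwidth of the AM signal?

In AM (double-sideband), the bandwidth is twice the message frequency.
BW = 2 * f_m = 2 * 108/5 kHz = 216/5 kHz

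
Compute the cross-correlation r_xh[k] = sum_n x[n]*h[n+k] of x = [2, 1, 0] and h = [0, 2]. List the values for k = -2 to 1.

Both sequences indexed from 0 and zero outside their support.
Lags with overlap: k = -2 to 1.
  r_xh[-2] = x[2]*h[0] = 0
  r_xh[-1] = x[1]*h[0] + x[2]*h[1] = 0
  r_xh[0] = x[0]*h[0] + x[1]*h[1] = 2
  r_xh[1] = x[0]*h[1] = 4
r_xh = [0, 0, 2, 4] (for k = -2, ..., 1)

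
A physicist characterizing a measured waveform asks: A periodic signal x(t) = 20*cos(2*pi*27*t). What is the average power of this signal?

Average power of A*cos(wt) is A^2/2.
P = 20^2 / 2 = 400/2 = 200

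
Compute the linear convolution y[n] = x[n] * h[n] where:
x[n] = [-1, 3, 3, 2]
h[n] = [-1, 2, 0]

y[n] = sum_k x[k]*h[n-k]. Output length = len(x) + len(h) - 1 = 4 + 3 - 1 = 6.
y[0] = -1*-1 = 1
y[1] = 3*-1 + -1*2 = -5
y[2] = 3*-1 + 3*2 + -1*0 = 3
y[3] = 2*-1 + 3*2 + 3*0 = 4
y[4] = 2*2 + 3*0 = 4
y[5] = 2*0 = 0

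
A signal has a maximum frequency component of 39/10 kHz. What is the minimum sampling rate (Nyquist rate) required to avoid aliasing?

By the Nyquist-Shannon sampling theorem,
the minimum sampling rate (Nyquist rate) must be at least 2 * f_max.
Nyquist rate = 2 * 39/10 kHz = 39/5 kHz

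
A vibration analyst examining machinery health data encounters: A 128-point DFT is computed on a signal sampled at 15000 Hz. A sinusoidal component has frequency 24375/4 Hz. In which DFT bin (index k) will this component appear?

DFT frequency resolution = f_s/N = 15000/128 = 1875/16 Hz
Bin index k = f_signal / resolution = 24375/4 / 1875/16 = 52
The signal frequency 24375/4 Hz falls in DFT bin k = 52.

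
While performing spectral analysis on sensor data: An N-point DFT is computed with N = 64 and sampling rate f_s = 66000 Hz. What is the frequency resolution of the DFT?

DFT frequency resolution = f_s / N
= 66000 / 64 = 4125/4 Hz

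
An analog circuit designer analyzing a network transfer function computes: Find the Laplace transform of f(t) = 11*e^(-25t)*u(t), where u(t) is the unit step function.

Standard Laplace transform pair:
e^(-at)*u(t) <-> 1/(s+a)
With a = 25: L{11*e^(-25t)*u(t)} = 11/(s+25), ROC: Re(s) > -25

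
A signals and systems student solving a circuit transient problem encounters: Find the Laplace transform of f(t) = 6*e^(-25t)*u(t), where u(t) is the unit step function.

Standard Laplace transform pair:
e^(-at)*u(t) <-> 1/(s+a)
With a = 25: L{6*e^(-25t)*u(t)} = 6/(s+25), ROC: Re(s) > -25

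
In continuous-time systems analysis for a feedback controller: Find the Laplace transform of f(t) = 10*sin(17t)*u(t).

Standard pair: sin(wt)*u(t) <-> w/(s^2+w^2)
With w = 17: L{10*sin(17t)*u(t)} = 170/(s^2+289)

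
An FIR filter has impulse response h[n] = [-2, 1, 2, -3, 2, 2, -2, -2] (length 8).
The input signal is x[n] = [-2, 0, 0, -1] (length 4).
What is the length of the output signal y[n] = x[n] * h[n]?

For linear convolution, the output length is:
len(y) = len(x) + len(h) - 1 = 4 + 8 - 1 = 11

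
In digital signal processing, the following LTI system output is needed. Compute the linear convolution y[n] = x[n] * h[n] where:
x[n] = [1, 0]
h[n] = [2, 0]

y[n] = sum_k x[k]*h[n-k]. Output length = len(x) + len(h) - 1 = 2 + 2 - 1 = 3.
y[0] = 1*2 = 2
y[1] = 0*2 + 1*0 = 0
y[2] = 0*0 = 0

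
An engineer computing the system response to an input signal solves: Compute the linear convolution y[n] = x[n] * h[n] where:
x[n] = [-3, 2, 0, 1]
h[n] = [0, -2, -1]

y[n] = sum_k x[k]*h[n-k]. Output length = len(x) + len(h) - 1 = 4 + 3 - 1 = 6.
y[0] = -3*0 = 0
y[1] = 2*0 + -3*-2 = 6
y[2] = 0*0 + 2*-2 + -3*-1 = -1
y[3] = 1*0 + 0*-2 + 2*-1 = -2
y[4] = 1*-2 + 0*-1 = -2
y[5] = 1*-1 = -1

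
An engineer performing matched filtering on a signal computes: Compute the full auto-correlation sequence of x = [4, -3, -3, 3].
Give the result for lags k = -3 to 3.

r_xx[k] = sum_m x[m]*x[m+k], indexed from 0, for k = -3 to 3:
  r_xx[-3] = x[3]*x[0] = 12
  r_xx[-2] = x[2]*x[0] + x[3]*x[1] = -21
  r_xx[-1] = x[1]*x[0] + x[2]*x[1] + x[3]*x[2] = -12
  r_xx[0] = x[0]*x[0] + x[1]*x[1] + x[2]*x[2] + x[3]*x[3] = 43
  r_xx[1] = x[0]*x[1] + x[1]*x[2] + x[2]*x[3] = -12
  r_xx[2] = x[0]*x[2] + x[1]*x[3] = -21
  r_xx[3] = x[0]*x[3] = 12
r_xx = [12, -21, -12, 43, -12, -21, 12]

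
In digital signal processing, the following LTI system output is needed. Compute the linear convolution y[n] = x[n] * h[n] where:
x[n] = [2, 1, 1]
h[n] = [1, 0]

y[n] = sum_k x[k]*h[n-k]. Output length = len(x) + len(h) - 1 = 3 + 2 - 1 = 4.
y[0] = 2*1 = 2
y[1] = 1*1 + 2*0 = 1
y[2] = 1*1 + 1*0 = 1
y[3] = 1*0 = 0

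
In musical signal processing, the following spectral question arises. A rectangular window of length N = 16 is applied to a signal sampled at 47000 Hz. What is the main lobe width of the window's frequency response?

For a rectangular window of length N,
the main lobe width in frequency is 2*f_s/N.
= 2*47000/16 = 5875 Hz
This determines the minimum frequency separation for resolving two sinusoids.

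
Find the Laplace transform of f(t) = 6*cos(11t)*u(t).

Standard pair: cos(wt)*u(t) <-> s/(s^2+w^2)
With w = 11: L{6*cos(11t)*u(t)} = 6s/(s^2+121)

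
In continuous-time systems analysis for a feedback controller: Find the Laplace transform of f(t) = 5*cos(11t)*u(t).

Standard pair: cos(wt)*u(t) <-> s/(s^2+w^2)
With w = 11: L{5*cos(11t)*u(t)} = 5s/(s^2+121)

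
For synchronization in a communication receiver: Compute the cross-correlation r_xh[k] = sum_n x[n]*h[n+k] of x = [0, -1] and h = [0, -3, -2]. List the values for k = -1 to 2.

Both sequences indexed from 0 and zero outside their support.
Lags with overlap: k = -1 to 2.
  r_xh[-1] = x[1]*h[0] = 0
  r_xh[0] = x[0]*h[0] + x[1]*h[1] = 3
  r_xh[1] = x[0]*h[1] + x[1]*h[2] = 2
  r_xh[2] = x[0]*h[2] = 0
r_xh = [0, 3, 2, 0] (for k = -1, ..., 2)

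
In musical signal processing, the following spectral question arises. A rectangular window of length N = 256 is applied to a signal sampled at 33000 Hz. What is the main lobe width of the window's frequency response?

For a rectangular window of length N,
the main lobe width in frequency is 2*f_s/N.
= 2*33000/256 = 4125/16 Hz
This determines the minimum frequency separation for resolving two sinusoids.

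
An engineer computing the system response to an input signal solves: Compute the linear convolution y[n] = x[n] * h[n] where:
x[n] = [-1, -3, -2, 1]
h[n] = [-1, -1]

y[n] = sum_k x[k]*h[n-k]. Output length = len(x) + len(h) - 1 = 4 + 2 - 1 = 5.
y[0] = -1*-1 = 1
y[1] = -3*-1 + -1*-1 = 4
y[2] = -2*-1 + -3*-1 = 5
y[3] = 1*-1 + -2*-1 = 1
y[4] = 1*-1 = -1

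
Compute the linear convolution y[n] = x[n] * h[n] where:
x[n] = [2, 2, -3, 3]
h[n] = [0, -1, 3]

y[n] = sum_k x[k]*h[n-k]. Output length = len(x) + len(h) - 1 = 4 + 3 - 1 = 6.
y[0] = 2*0 = 0
y[1] = 2*0 + 2*-1 = -2
y[2] = -3*0 + 2*-1 + 2*3 = 4
y[3] = 3*0 + -3*-1 + 2*3 = 9
y[4] = 3*-1 + -3*3 = -12
y[5] = 3*3 = 9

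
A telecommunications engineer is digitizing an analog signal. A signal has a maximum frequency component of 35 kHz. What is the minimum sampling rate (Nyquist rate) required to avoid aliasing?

By the Nyquist-Shannon sampling theorem,
the minimum sampling rate (Nyquist rate) must be at least 2 * f_max.
Nyquist rate = 2 * 35 kHz = 70 kHz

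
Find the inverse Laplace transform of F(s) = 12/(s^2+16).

Standard pair: w/(s^2+w^2) <-> sin(wt)*u(t)
Recognize w^2 = 16, so w = 4; numerator 12 = 3*4.
f(t) = 3*sin(4t)*u(t)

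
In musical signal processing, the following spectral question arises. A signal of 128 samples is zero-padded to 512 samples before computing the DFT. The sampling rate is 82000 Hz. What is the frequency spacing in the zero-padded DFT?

Original DFT: N = 128, resolution = f_s/N = 82000/128 = 5125/8 Hz
Zero-padded DFT: N = 512, resolution = f_s/N = 82000/512 = 5125/32 Hz
Zero-padding interpolates the spectrum (finer frequency grid)
but does NOT improve the true spectral resolution (ability to resolve close frequencies).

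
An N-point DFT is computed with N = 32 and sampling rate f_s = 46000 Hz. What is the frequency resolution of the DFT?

DFT frequency resolution = f_s / N
= 46000 / 32 = 2875/2 Hz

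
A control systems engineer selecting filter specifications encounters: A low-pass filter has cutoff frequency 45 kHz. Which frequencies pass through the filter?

A low-pass filter passes all frequencies below the cutoff frequency 45 kHz and attenuates higher frequencies.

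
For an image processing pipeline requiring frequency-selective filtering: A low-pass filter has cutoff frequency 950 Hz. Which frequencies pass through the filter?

A low-pass filter passes all frequencies below the cutoff frequency 950 Hz and attenuates higher frequencies.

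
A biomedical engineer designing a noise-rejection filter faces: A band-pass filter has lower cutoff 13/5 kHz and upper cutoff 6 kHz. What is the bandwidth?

Bandwidth = f_high - f_low
= 6 kHz - 13/5 kHz = 17/5 kHz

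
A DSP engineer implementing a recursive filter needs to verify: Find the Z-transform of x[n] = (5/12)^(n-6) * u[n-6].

Time-shifting property: if X(z) = Z{x[n]}, then Z{x[n-d]} = z^(-d) * X(z)
X(z) = z/(z - 5/12) for x[n] = (5/12)^n * u[n]
Z{x[n-6]} = z^(-6) * z/(z - 5/12) = z^(-5)/(z - 5/12)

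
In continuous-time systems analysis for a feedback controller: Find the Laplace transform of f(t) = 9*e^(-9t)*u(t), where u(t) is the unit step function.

Standard Laplace transform pair:
e^(-at)*u(t) <-> 1/(s+a)
With a = 9: L{9*e^(-9t)*u(t)} = 9/(s+9), ROC: Re(s) > -9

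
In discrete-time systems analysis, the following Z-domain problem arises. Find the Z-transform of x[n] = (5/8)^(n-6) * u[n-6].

Time-shifting property: if X(z) = Z{x[n]}, then Z{x[n-d]} = z^(-d) * X(z)
X(z) = z/(z - 5/8) for x[n] = (5/8)^n * u[n]
Z{x[n-6]} = z^(-6) * z/(z - 5/8) = z^(-5)/(z - 5/8)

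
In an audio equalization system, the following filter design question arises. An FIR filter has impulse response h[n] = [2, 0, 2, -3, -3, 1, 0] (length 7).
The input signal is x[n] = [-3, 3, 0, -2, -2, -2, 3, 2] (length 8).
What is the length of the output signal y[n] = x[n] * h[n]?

For linear convolution, the output length is:
len(y) = len(x) + len(h) - 1 = 8 + 7 - 1 = 14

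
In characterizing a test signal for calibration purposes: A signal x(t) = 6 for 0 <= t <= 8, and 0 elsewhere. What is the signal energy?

Energy = integral of |x(t)|^2 dt over the signal duration
= 6^2 * 8 = 36 * 8 = 288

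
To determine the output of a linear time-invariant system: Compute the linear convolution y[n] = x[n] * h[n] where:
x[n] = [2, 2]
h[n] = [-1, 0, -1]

y[n] = sum_k x[k]*h[n-k]. Output length = len(x) + len(h) - 1 = 2 + 3 - 1 = 4.
y[0] = 2*-1 = -2
y[1] = 2*-1 + 2*0 = -2
y[2] = 2*0 + 2*-1 = -2
y[3] = 2*-1 = -2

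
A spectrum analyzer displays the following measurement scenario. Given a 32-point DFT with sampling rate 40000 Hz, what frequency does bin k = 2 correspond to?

The frequency of DFT bin k is: f_k = k * f_s / N
f_2 = 2 * 40000 / 32 = 2500 Hz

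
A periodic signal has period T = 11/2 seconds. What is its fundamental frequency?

The fundamental frequency is the reciprocal of the period.
f = 1/T = 1/(11/2) = 2/11 Hz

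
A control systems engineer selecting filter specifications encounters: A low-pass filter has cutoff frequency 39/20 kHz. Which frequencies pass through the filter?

A low-pass filter passes all frequencies below the cutoff frequency 39/20 kHz and attenuates higher frequencies.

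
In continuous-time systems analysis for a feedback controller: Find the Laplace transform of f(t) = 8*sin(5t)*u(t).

Standard pair: sin(wt)*u(t) <-> w/(s^2+w^2)
With w = 5: L{8*sin(5t)*u(t)} = 40/(s^2+25)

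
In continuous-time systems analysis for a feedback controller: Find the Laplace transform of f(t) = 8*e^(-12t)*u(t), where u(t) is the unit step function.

Standard Laplace transform pair:
e^(-at)*u(t) <-> 1/(s+a)
With a = 12: L{8*e^(-12t)*u(t)} = 8/(s+12), ROC: Re(s) > -12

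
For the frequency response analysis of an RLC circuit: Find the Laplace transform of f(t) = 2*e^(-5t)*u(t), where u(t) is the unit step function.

Standard Laplace transform pair:
e^(-at)*u(t) <-> 1/(s+a)
With a = 5: L{2*e^(-5t)*u(t)} = 2/(s+5), ROC: Re(s) > -5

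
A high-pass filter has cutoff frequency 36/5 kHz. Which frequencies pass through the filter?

A high-pass filter passes all frequencies above the cutoff frequency 36/5 kHz and attenuates lower frequencies.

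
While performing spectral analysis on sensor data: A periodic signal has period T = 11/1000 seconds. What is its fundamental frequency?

The fundamental frequency is the reciprocal of the period.
f = 1/T = 1/(11/1000) = 1000/11 Hz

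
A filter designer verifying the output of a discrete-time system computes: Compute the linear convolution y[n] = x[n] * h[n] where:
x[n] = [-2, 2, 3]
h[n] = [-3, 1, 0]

y[n] = sum_k x[k]*h[n-k]. Output length = len(x) + len(h) - 1 = 3 + 3 - 1 = 5.
y[0] = -2*-3 = 6
y[1] = 2*-3 + -2*1 = -8
y[2] = 3*-3 + 2*1 + -2*0 = -7
y[3] = 3*1 + 2*0 = 3
y[4] = 3*0 = 0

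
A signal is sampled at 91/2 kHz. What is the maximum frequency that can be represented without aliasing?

The maximum frequency that can be represented without aliasing
is the Nyquist frequency: f_max = f_s / 2 = 91/2 kHz / 2 = 91/4 kHz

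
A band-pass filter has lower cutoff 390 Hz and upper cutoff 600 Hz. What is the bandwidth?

Bandwidth = f_high - f_low
= 600 Hz - 390 Hz = 210 Hz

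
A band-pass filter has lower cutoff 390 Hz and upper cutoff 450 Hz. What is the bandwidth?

Bandwidth = f_high - f_low
= 450 Hz - 390 Hz = 60 Hz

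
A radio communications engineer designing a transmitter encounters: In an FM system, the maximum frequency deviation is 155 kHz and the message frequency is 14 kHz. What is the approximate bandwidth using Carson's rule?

Carson's rule: BW = 2*(delta_f + f_m)
= 2*(155 + 14) kHz = 338 kHz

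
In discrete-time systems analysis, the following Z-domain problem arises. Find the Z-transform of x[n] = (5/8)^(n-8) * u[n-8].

Time-shifting property: if X(z) = Z{x[n]}, then Z{x[n-d]} = z^(-d) * X(z)
X(z) = z/(z - 5/8) for x[n] = (5/8)^n * u[n]
Z{x[n-8]} = z^(-8) * z/(z - 5/8) = z^(-7)/(z - 5/8)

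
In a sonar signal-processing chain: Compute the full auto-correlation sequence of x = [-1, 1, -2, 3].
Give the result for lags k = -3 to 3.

r_xx[k] = sum_m x[m]*x[m+k], indexed from 0, for k = -3 to 3:
  r_xx[-3] = x[3]*x[0] = -3
  r_xx[-2] = x[2]*x[0] + x[3]*x[1] = 5
  r_xx[-1] = x[1]*x[0] + x[2]*x[1] + x[3]*x[2] = -9
  r_xx[0] = x[0]*x[0] + x[1]*x[1] + x[2]*x[2] + x[3]*x[3] = 15
  r_xx[1] = x[0]*x[1] + x[1]*x[2] + x[2]*x[3] = -9
  r_xx[2] = x[0]*x[2] + x[1]*x[3] = 5
  r_xx[3] = x[0]*x[3] = -3
r_xx = [-3, 5, -9, 15, -9, 5, -3]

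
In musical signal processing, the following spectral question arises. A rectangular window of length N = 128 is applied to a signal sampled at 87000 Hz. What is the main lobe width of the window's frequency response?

For a rectangular window of length N,
the main lobe width in frequency is 2*f_s/N.
= 2*87000/128 = 10875/8 Hz
This determines the minimum frequency separation for resolving two sinusoids.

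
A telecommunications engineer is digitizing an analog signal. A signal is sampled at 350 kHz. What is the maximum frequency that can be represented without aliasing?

The maximum frequency that can be represented without aliasing
is the Nyquist frequency: f_max = f_s / 2 = 350 kHz / 2 = 175 kHz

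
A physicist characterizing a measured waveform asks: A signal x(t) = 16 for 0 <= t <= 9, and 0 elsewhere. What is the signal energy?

Energy = integral of |x(t)|^2 dt over the signal duration
= 16^2 * 9 = 256 * 9 = 2304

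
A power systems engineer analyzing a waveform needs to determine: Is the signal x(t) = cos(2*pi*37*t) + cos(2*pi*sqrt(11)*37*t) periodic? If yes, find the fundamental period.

f1 = 37 Hz, f2 = 37*sqrt(11) Hz
Ratio f2/f1 = sqrt(11), which is irrational.
Since the frequency ratio is irrational, no common period exists.
The signal is not periodic.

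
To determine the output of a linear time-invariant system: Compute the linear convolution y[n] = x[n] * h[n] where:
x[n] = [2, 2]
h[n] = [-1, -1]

y[n] = sum_k x[k]*h[n-k]. Output length = len(x) + len(h) - 1 = 2 + 2 - 1 = 3.
y[0] = 2*-1 = -2
y[1] = 2*-1 + 2*-1 = -4
y[2] = 2*-1 = -2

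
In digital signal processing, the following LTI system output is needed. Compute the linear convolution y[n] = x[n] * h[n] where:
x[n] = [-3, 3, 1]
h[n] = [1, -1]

y[n] = sum_k x[k]*h[n-k]. Output length = len(x) + len(h) - 1 = 3 + 2 - 1 = 4.
y[0] = -3*1 = -3
y[1] = 3*1 + -3*-1 = 6
y[2] = 1*1 + 3*-1 = -2
y[3] = 1*-1 = -1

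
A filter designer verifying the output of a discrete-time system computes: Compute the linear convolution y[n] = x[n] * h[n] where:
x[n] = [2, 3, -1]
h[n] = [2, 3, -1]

y[n] = sum_k x[k]*h[n-k]. Output length = len(x) + len(h) - 1 = 3 + 3 - 1 = 5.
y[0] = 2*2 = 4
y[1] = 3*2 + 2*3 = 12
y[2] = -1*2 + 3*3 + 2*-1 = 5
y[3] = -1*3 + 3*-1 = -6
y[4] = -1*-1 = 1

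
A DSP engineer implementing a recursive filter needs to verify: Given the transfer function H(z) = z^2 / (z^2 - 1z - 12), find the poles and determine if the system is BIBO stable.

Poles are roots of the denominator: z^2 - 1z - 12 = 0.
Quadratic formula: z = [-(-1) +/- sqrt((-1)^2 - 4*(-12))] / 2
Discriminant = 1 + 48 = 49; sqrt = 7.
z = (1 +/- 7) / 2 => z = 4 or z = -3.
|p1| = 4, |p2| = 3.
For BIBO stability, all poles must lie inside the unit circle (|p| < 1).
System is UNSTABLE since at least one |p| >= 1.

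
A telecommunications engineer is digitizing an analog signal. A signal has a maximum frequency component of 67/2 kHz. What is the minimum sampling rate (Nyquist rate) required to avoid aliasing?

By the Nyquist-Shannon sampling theorem,
the minimum sampling rate (Nyquist rate) must be at least 2 * f_max.
Nyquist rate = 2 * 67/2 kHz = 67 kHz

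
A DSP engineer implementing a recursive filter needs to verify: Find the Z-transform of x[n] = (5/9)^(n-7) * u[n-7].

Time-shifting property: if X(z) = Z{x[n]}, then Z{x[n-d]} = z^(-d) * X(z)
X(z) = z/(z - 5/9) for x[n] = (5/9)^n * u[n]
Z{x[n-7]} = z^(-7) * z/(z - 5/9) = z^(-6)/(z - 5/9)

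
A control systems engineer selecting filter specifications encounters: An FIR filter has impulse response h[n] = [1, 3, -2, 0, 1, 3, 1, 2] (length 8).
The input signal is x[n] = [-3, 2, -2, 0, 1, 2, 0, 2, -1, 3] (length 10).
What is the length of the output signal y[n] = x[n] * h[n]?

For linear convolution, the output length is:
len(y) = len(x) + len(h) - 1 = 10 + 8 - 1 = 17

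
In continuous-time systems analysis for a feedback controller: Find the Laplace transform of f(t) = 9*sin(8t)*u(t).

Standard pair: sin(wt)*u(t) <-> w/(s^2+w^2)
With w = 8: L{9*sin(8t)*u(t)} = 72/(s^2+64)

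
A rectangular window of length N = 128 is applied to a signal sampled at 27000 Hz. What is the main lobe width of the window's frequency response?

For a rectangular window of length N,
the main lobe width in frequency is 2*f_s/N.
= 2*27000/128 = 3375/8 Hz
This determines the minimum frequency separation for resolving two sinusoids.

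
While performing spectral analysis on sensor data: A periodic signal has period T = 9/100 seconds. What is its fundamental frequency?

The fundamental frequency is the reciprocal of the period.
f = 1/T = 1/(9/100) = 100/9 Hz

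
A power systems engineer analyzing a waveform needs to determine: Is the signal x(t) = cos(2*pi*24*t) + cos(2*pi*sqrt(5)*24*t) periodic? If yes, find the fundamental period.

f1 = 24 Hz, f2 = 24*sqrt(5) Hz
Ratio f2/f1 = sqrt(5), which is irrational.
Since the frequency ratio is irrational, no common period exists.
The signal is not periodic.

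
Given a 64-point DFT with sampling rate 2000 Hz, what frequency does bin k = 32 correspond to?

The frequency of DFT bin k is: f_k = k * f_s / N
f_32 = 32 * 2000 / 64 = 1000 Hz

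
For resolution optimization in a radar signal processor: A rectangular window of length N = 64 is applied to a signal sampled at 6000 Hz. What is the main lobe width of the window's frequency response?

For a rectangular window of length N,
the main lobe width in frequency is 2*f_s/N.
= 2*6000/64 = 375/2 Hz
This determines the minimum frequency separation for resolving two sinusoids.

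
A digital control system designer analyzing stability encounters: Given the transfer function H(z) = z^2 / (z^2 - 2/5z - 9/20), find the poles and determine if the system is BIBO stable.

Poles are roots of the denominator: z^2 - 2/5z - 9/20 = 0.
Quadratic formula: z = [-(-2/5) +/- sqrt((-2/5)^2 - 4*(-9/20))] / 2
Discriminant = 4/25 + 9/5 = 49/25; sqrt = 7/5.
z = (2/5 +/- 7/5) / 2 => z = 9/10 or z = -1/2.
|p1| = 1/2, |p2| = 9/10.
For BIBO stability, all poles must lie inside the unit circle (|p| < 1).
System is STABLE since both |p| < 1.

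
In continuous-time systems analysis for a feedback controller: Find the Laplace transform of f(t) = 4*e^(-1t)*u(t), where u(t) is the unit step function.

Standard Laplace transform pair:
e^(-at)*u(t) <-> 1/(s+a)
With a = 1: L{4*e^(-1t)*u(t)} = 4/(s+1), ROC: Re(s) > -1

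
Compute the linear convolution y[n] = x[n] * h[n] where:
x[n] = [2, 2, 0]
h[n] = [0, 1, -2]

y[n] = sum_k x[k]*h[n-k]. Output length = len(x) + len(h) - 1 = 3 + 3 - 1 = 5.
y[0] = 2*0 = 0
y[1] = 2*0 + 2*1 = 2
y[2] = 0*0 + 2*1 + 2*-2 = -2
y[3] = 0*1 + 2*-2 = -4
y[4] = 0*-2 = 0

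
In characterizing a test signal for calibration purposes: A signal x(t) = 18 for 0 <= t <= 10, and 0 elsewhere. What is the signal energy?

Energy = integral of |x(t)|^2 dt over the signal duration
= 18^2 * 10 = 324 * 10 = 3240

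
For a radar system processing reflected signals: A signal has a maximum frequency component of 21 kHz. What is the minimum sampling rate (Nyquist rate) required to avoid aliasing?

By the Nyquist-Shannon sampling theorem,
the minimum sampling rate (Nyquist rate) must be at least 2 * f_max.
Nyquist rate = 2 * 21 kHz = 42 kHz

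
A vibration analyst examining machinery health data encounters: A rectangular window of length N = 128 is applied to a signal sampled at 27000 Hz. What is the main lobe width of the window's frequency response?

For a rectangular window of length N,
the main lobe width in frequency is 2*f_s/N.
= 2*27000/128 = 3375/8 Hz
This determines the minimum frequency separation for resolving two sinusoids.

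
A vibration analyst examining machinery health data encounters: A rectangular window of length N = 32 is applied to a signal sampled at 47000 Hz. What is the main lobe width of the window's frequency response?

For a rectangular window of length N,
the main lobe width in frequency is 2*f_s/N.
= 2*47000/32 = 5875/2 Hz
This determines the minimum frequency separation for resolving two sinusoids.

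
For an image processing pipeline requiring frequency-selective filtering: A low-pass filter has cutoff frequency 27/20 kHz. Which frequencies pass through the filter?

A low-pass filter passes all frequencies below the cutoff frequency 27/20 kHz and attenuates higher frequencies.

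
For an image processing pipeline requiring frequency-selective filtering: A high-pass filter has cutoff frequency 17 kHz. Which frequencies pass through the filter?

A high-pass filter passes all frequencies above the cutoff frequency 17 kHz and attenuates lower frequencies.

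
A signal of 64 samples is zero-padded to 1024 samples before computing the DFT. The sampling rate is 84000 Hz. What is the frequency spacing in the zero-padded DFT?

Original DFT: N = 64, resolution = f_s/N = 84000/64 = 2625/2 Hz
Zero-padded DFT: N = 1024, resolution = f_s/N = 84000/1024 = 2625/32 Hz
Zero-padding interpolates the spectrum (finer frequency grid)
but does NOT improve the true spectral resolution (ability to resolve close frequencies).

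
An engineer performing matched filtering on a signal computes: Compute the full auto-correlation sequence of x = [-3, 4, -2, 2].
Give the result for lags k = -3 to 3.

r_xx[k] = sum_m x[m]*x[m+k], indexed from 0, for k = -3 to 3:
  r_xx[-3] = x[3]*x[0] = -6
  r_xx[-2] = x[2]*x[0] + x[3]*x[1] = 14
  r_xx[-1] = x[1]*x[0] + x[2]*x[1] + x[3]*x[2] = -24
  r_xx[0] = x[0]*x[0] + x[1]*x[1] + x[2]*x[2] + x[3]*x[3] = 33
  r_xx[1] = x[0]*x[1] + x[1]*x[2] + x[2]*x[3] = -24
  r_xx[2] = x[0]*x[2] + x[1]*x[3] = 14
  r_xx[3] = x[0]*x[3] = -6
r_xx = [-6, 14, -24, 33, -24, 14, -6]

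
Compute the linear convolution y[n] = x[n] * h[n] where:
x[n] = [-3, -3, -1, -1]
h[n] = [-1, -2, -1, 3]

y[n] = sum_k x[k]*h[n-k]. Output length = len(x) + len(h) - 1 = 4 + 4 - 1 = 7.
y[0] = -3*-1 = 3
y[1] = -3*-1 + -3*-2 = 9
y[2] = -1*-1 + -3*-2 + -3*-1 = 10
y[3] = -1*-1 + -1*-2 + -3*-1 + -3*3 = -3
y[4] = -1*-2 + -1*-1 + -3*3 = -6
y[5] = -1*-1 + -1*3 = -2
y[6] = -1*3 = -3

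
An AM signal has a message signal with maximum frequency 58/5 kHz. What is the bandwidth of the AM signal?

In AM (double-sideband), the bandwidth is twice the message frequency.
BW = 2 * f_m = 2 * 58/5 kHz = 116/5 kHz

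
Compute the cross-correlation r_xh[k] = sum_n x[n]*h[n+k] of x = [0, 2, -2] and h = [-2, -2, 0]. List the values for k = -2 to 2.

Both sequences indexed from 0 and zero outside their support.
Lags with overlap: k = -2 to 2.
  r_xh[-2] = x[2]*h[0] = 4
  r_xh[-1] = x[1]*h[0] + x[2]*h[1] = 0
  r_xh[0] = x[0]*h[0] + x[1]*h[1] + x[2]*h[2] = -4
  r_xh[1] = x[0]*h[1] + x[1]*h[2] = 0
  r_xh[2] = x[0]*h[2] = 0
r_xh = [4, 0, -4, 0, 0] (for k = -2, ..., 2)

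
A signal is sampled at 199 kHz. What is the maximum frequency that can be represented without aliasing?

The maximum frequency that can be represented without aliasing
is the Nyquist frequency: f_max = f_s / 2 = 199 kHz / 2 = 199/2 kHz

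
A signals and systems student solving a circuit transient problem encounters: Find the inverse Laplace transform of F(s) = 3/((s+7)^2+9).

Standard pair: w/((s+a)^2+w^2) <-> e^(-at)*sin(wt)*u(t)
With a=7, w=3: f(t) = e^(-7t)*sin(3t)*u(t)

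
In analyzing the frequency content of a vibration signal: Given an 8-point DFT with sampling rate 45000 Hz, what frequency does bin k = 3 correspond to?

The frequency of DFT bin k is: f_k = k * f_s / N
f_3 = 3 * 45000 / 8 = 16875 Hz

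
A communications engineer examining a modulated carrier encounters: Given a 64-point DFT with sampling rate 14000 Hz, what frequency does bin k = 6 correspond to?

The frequency of DFT bin k is: f_k = k * f_s / N
f_6 = 6 * 14000 / 64 = 2625/2 Hz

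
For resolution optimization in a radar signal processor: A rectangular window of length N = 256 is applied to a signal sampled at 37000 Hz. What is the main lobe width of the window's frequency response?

For a rectangular window of length N,
the main lobe width in frequency is 2*f_s/N.
= 2*37000/256 = 4625/16 Hz
This determines the minimum frequency separation for resolving two sinusoids.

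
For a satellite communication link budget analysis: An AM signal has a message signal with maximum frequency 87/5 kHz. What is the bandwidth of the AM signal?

In AM (double-sideband), the bandwidth is twice the message frequency.
BW = 2 * f_m = 2 * 87/5 kHz = 174/5 kHz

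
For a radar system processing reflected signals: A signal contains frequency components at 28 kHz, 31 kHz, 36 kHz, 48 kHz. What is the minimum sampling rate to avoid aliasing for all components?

The highest frequency component is f_max = 48 kHz.
Nyquist rate = 2 * f_max = 2 * 48 kHz = 96 kHz.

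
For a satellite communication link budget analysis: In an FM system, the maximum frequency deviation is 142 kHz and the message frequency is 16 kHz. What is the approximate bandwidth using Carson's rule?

Carson's rule: BW = 2*(delta_f + f_m)
= 2*(142 + 16) kHz = 316 kHz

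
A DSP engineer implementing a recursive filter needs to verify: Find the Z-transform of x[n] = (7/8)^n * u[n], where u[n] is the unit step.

The Z-transform of a^n * u[n] is z/(z-a) for |z| > |a|.
Here a = 7/8, so X(z) = z/(z - (7/8)) = 8z/(8z - 7)
ROC: |z| > 7/8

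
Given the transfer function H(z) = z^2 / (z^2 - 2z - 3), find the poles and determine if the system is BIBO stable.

Poles are roots of the denominator: z^2 - 2z - 3 = 0.
Quadratic formula: z = [-(-2) +/- sqrt((-2)^2 - 4*(-3))] / 2
Discriminant = 4 + 12 = 16; sqrt = 4.
z = (2 +/- 4) / 2 => z = 3 or z = -1.
|p1| = 1, |p2| = 3.
For BIBO stability, all poles must lie inside the unit circle (|p| < 1).
System is UNSTABLE since at least one |p| >= 1.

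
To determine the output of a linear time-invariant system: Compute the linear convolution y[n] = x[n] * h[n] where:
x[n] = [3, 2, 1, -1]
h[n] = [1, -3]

y[n] = sum_k x[k]*h[n-k]. Output length = len(x) + len(h) - 1 = 4 + 2 - 1 = 5.
y[0] = 3*1 = 3
y[1] = 2*1 + 3*-3 = -7
y[2] = 1*1 + 2*-3 = -5
y[3] = -1*1 + 1*-3 = -4
y[4] = -1*-3 = 3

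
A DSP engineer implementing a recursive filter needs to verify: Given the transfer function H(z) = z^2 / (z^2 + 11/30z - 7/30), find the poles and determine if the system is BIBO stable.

Poles are roots of the denominator: z^2 + 11/30z - 7/30 = 0.
Quadratic formula: z = [-(11/30) +/- sqrt((11/30)^2 - 4*(-7/30))] / 2
Discriminant = 121/900 + 14/15 = 961/900; sqrt = 31/30.
z = (-11/30 +/- 31/30) / 2 => z = 1/3 or z = -7/10.
|p1| = 1/3, |p2| = 7/10.
For BIBO stability, all poles must lie inside the unit circle (|p| < 1).
System is STABLE since both |p| < 1.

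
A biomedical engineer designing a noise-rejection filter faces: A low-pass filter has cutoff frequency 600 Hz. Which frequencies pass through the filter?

A low-pass filter passes all frequencies below the cutoff frequency 600 Hz and attenuates higher frequencies.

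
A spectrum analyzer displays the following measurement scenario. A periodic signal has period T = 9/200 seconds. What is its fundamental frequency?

The fundamental frequency is the reciprocal of the period.
f = 1/T = 1/(9/200) = 200/9 Hz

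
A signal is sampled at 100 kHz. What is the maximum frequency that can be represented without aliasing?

The maximum frequency that can be represented without aliasing
is the Nyquist frequency: f_max = f_s / 2 = 100 kHz / 2 = 50 kHz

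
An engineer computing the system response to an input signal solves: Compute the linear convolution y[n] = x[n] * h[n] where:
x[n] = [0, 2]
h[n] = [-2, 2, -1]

y[n] = sum_k x[k]*h[n-k]. Output length = len(x) + len(h) - 1 = 2 + 3 - 1 = 4.
y[0] = 0*-2 = 0
y[1] = 2*-2 + 0*2 = -4
y[2] = 2*2 + 0*-1 = 4
y[3] = 2*-1 = -2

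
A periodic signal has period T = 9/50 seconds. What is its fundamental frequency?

The fundamental frequency is the reciprocal of the period.
f = 1/T = 1/(9/50) = 50/9 Hz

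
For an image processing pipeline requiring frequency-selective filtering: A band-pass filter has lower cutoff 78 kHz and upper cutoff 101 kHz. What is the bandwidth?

Bandwidth = f_high - f_low
= 101 kHz - 78 kHz = 23 kHz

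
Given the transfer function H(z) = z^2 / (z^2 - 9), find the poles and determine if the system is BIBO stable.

Poles are roots of the denominator: z^2 - 9 = 0.
Quadratic formula: z = [-(0) +/- sqrt((0)^2 - 4*(-9))] / 2
Discriminant = 0 + 36 = 36; sqrt = 6.
z = (0 +/- 6) / 2 => z = 3 or z = -3.
|p1| = 3, |p2| = 3.
For BIBO stability, all poles must lie inside the unit circle (|p| < 1).
System is UNSTABLE since at least one |p| >= 1.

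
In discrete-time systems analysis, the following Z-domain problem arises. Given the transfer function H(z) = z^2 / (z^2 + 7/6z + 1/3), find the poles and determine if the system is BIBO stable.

Poles are roots of the denominator: z^2 + 7/6z + 1/3 = 0.
Quadratic formula: z = [-(7/6) +/- sqrt((7/6)^2 - 4*(1/3))] / 2
Discriminant = 49/36 - 4/3 = 1/36; sqrt = 1/6.
z = (-7/6 +/- 1/6) / 2 => z = -1/2 or z = -2/3.
|p1| = 2/3, |p2| = 1/2.
For BIBO stability, all poles must lie inside the unit circle (|p| < 1).
System is STABLE since both |p| < 1.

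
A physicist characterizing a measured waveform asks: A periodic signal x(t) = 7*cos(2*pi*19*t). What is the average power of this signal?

Average power of A*cos(wt) is A^2/2.
P = 7^2 / 2 = 49/2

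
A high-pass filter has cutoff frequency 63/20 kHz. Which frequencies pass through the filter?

A high-pass filter passes all frequencies above the cutoff frequency 63/20 kHz and attenuates lower frequencies.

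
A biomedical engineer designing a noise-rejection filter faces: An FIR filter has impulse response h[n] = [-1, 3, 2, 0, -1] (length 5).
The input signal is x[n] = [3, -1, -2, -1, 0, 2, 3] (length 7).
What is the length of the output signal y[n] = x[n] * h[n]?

For linear convolution, the output length is:
len(y) = len(x) + len(h) - 1 = 7 + 5 - 1 = 11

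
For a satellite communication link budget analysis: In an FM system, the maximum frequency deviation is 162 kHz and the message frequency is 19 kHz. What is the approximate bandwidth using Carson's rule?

Carson's rule: BW = 2*(delta_f + f_m)
= 2*(162 + 19) kHz = 362 kHz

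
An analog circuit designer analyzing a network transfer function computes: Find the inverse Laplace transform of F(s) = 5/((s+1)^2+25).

Standard pair: w/((s+a)^2+w^2) <-> e^(-at)*sin(wt)*u(t)
With a=1, w=5: f(t) = e^(-t)*sin(5t)*u(t)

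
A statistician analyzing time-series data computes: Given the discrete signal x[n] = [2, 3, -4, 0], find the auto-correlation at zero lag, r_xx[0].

The auto-correlation at zero lag r_xx[0] equals the signal energy.
r_xx[0] = sum of x[n]^2 = 2^2 + 3^2 + (-4)^2 + 0^2
= 4 + 9 + 16 + 0 = 29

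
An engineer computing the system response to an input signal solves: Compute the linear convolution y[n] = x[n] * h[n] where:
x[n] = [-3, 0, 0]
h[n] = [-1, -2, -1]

y[n] = sum_k x[k]*h[n-k]. Output length = len(x) + len(h) - 1 = 3 + 3 - 1 = 5.
y[0] = -3*-1 = 3
y[1] = 0*-1 + -3*-2 = 6
y[2] = 0*-1 + 0*-2 + -3*-1 = 3
y[3] = 0*-2 + 0*-1 = 0
y[4] = 0*-1 = 0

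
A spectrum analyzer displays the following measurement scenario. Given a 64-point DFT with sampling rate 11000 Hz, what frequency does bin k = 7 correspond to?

The frequency of DFT bin k is: f_k = k * f_s / N
f_7 = 7 * 11000 / 64 = 9625/8 Hz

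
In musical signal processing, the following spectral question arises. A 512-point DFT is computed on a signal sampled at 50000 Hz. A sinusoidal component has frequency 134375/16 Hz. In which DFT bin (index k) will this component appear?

DFT frequency resolution = f_s/N = 50000/512 = 3125/32 Hz
Bin index k = f_signal / resolution = 134375/16 / 3125/32 = 86
The signal frequency 134375/16 Hz falls in DFT bin k = 86.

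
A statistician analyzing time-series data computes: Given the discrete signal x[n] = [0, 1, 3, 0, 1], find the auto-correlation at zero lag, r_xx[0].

The auto-correlation at zero lag r_xx[0] equals the signal energy.
r_xx[0] = sum of x[n]^2 = 0^2 + 1^2 + 3^2 + 0^2 + 1^2
= 0 + 1 + 9 + 0 + 1 = 11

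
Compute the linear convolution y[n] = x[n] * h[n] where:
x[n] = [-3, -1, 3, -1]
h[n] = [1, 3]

y[n] = sum_k x[k]*h[n-k]. Output length = len(x) + len(h) - 1 = 4 + 2 - 1 = 5.
y[0] = -3*1 = -3
y[1] = -1*1 + -3*3 = -10
y[2] = 3*1 + -1*3 = 0
y[3] = -1*1 + 3*3 = 8
y[4] = -1*3 = -3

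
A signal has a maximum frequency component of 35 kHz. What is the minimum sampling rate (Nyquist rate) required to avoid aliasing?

By the Nyquist-Shannon sampling theorem,
the minimum sampling rate (Nyquist rate) must be at least 2 * f_max.
Nyquist rate = 2 * 35 kHz = 70 kHz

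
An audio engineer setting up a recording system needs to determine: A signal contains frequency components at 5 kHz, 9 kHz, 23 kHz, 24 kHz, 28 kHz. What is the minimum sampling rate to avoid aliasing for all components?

The highest frequency component is f_max = 28 kHz.
Nyquist rate = 2 * f_max = 2 * 28 kHz = 56 kHz.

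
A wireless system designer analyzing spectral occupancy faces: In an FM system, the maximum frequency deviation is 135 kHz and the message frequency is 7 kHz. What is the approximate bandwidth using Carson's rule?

Carson's rule: BW = 2*(delta_f + f_m)
= 2*(135 + 7) kHz = 284 kHz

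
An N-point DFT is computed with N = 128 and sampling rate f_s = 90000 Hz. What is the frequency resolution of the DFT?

DFT frequency resolution = f_s / N
= 90000 / 128 = 5625/8 Hz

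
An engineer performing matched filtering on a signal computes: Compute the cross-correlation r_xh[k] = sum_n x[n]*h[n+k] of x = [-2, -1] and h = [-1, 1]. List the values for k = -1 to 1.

Both sequences indexed from 0 and zero outside their support.
Lags with overlap: k = -1 to 1.
  r_xh[-1] = x[1]*h[0] = 1
  r_xh[0] = x[0]*h[0] + x[1]*h[1] = 1
  r_xh[1] = x[0]*h[1] = -2
r_xh = [1, 1, -2] (for k = -1, ..., 1)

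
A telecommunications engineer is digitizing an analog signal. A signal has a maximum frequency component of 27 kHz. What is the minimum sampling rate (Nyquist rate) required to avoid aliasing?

By the Nyquist-Shannon sampling theorem,
the minimum sampling rate (Nyquist rate) must be at least 2 * f_max.
Nyquist rate = 2 * 27 kHz = 54 kHz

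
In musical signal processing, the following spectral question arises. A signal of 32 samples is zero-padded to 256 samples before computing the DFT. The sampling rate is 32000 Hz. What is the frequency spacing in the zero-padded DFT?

Original DFT: N = 32, resolution = f_s/N = 32000/32 = 1000 Hz
Zero-padded DFT: N = 256, resolution = f_s/N = 32000/256 = 125 Hz
Zero-padding interpolates the spectrum (finer frequency grid)
but does NOT improve the true spectral resolution (ability to resolve close frequencies).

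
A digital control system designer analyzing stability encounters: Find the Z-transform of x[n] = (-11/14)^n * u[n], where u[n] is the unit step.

The Z-transform of a^n * u[n] is z/(z-a) for |z| > |a|.
Here a = -11/14, so X(z) = z/(z - (-11/14)) = 14z/(14z + 11)
ROC: |z| > 11/14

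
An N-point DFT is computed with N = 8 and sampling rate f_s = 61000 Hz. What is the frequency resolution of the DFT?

DFT frequency resolution = f_s / N
= 61000 / 8 = 7625 Hz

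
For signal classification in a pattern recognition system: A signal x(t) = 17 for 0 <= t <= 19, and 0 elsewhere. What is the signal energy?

Energy = integral of |x(t)|^2 dt over the signal duration
= 17^2 * 19 = 289 * 19 = 5491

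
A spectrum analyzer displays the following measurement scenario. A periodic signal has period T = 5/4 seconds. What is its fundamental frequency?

The fundamental frequency is the reciprocal of the period.
f = 1/T = 1/(5/4) = 4/5 Hz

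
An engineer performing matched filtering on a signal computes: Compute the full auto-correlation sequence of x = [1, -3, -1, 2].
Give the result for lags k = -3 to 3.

r_xx[k] = sum_m x[m]*x[m+k], indexed from 0, for k = -3 to 3:
  r_xx[-3] = x[3]*x[0] = 2
  r_xx[-2] = x[2]*x[0] + x[3]*x[1] = -7
  r_xx[-1] = x[1]*x[0] + x[2]*x[1] + x[3]*x[2] = -2
  r_xx[0] = x[0]*x[0] + x[1]*x[1] + x[2]*x[2] + x[3]*x[3] = 15
  r_xx[1] = x[0]*x[1] + x[1]*x[2] + x[2]*x[3] = -2
  r_xx[2] = x[0]*x[2] + x[1]*x[3] = -7
  r_xx[3] = x[0]*x[3] = 2
r_xx = [2, -7, -2, 15, -2, -7, 2]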